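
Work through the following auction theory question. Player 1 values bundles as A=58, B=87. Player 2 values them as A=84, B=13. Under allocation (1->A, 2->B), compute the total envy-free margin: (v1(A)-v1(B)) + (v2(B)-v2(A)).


Step 1: Player 1's margin = v1(A) - v1(B) = 58 - 87 = -29
Step 2: Player 2's margin = v2(B) - v2(A) = 13 - 84 = -71
Step 3: Total margin = -29 + -71 = -100

-100


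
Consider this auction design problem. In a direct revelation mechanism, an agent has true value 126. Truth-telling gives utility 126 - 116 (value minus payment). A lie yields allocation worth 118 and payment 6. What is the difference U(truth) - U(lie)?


Step 1: U(truth) = value - payment = 126 - 116 = 10
Step 2: U(lie) = allocation - payment = 118 - 6 = 112
Step 3: IC gap = 10 - 112 = -102

-102


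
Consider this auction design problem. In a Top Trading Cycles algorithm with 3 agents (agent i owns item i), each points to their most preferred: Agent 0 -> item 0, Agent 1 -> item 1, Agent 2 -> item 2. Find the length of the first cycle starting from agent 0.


Step 1: Trace the pointer graph from agent 0: 0 -> 0
Step 2: A cycle is detected when we revisit agent 0
Step 3: The cycle is: 0 -> 0
Step 4: Cycle length = 1

1


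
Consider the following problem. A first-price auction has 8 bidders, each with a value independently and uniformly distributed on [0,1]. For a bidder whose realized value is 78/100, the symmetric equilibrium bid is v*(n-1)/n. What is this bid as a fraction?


Step 1: The symmetric BNE bidding function is b(v) = v * (n-1) / n
Step 2: Substitute v = 39/50 and n = 8
Step 3: b = 39/50 * 7/8
Step 4: b = 273/400

273/400


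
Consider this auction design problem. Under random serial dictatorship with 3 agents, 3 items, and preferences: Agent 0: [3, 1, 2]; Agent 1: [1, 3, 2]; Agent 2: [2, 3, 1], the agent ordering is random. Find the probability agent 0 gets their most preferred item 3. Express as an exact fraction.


Step 1: Agent 0 wants item 3
Step 2: There are 6 possible orderings of agents
Step 3: In 6 orderings, agent 0 gets item 3
Step 4: Probability = 6/6 = 1

1


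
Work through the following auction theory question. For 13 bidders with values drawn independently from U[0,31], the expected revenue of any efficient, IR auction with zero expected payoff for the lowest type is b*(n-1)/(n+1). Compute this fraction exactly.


Step 1: By Revenue Equivalence, expected revenue = b*(n-1)/(n+1)
Step 2: Substituting n = 13, b = 31
Step 3: Revenue = 31*(13-1)/(13+1) = 31*12/14
Step 4: Revenue = 372/14 = 186/7

186/7


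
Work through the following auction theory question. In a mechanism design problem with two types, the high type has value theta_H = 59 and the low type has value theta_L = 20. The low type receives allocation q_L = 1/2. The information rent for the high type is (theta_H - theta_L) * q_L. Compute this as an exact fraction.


Step 1: theta_H - theta_L = 59 - 20 = 39
Step 2: Information rent = (theta_H - theta_L) * q_L
Step 3: = 39 * 1/2
Step 4: = 39/2

39/2


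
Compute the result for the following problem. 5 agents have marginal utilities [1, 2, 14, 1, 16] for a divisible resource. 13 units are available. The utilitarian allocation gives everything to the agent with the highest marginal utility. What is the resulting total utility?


Step 1: The marginal utilities are [1, 2, 14, 1, 16]
Step 2: The highest marginal utility is 16
Step 3: All 13 units go to that agent
Step 4: Total utility = 16 * 13 = 208

208


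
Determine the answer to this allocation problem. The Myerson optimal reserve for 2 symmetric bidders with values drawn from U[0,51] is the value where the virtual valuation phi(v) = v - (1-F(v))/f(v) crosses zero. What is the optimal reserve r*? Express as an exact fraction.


Step 1: For U[0,51], F(v) = v/51 and f(v) = 1/51
Step 2: phi(v) = v - (1 - v/51)/(1/51) = v - (51 - v) = 2v - 51
Step 3: Set phi(r*) = 0: 2r* - 51 = 0
Step 4: r* = 51/2 (the number of bidders n = 2 does not enter)

51/2


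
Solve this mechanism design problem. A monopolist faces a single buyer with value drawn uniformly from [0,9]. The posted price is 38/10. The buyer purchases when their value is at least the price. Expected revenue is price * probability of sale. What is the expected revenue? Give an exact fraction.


Step 1: Posted price r = 19/5, value support [0,9]
Step 2: P(v >= r) = (9 - 19/5)/9 = 26/45
Step 3: Expected revenue = r * P(v >= r) = 19/5 * 26/45
Step 4: Revenue = 494/225

494/225


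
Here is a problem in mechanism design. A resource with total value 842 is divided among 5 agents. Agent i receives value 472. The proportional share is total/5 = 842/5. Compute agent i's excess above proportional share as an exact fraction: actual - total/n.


Step 1: Proportional share = 842/5
Step 2: Agent's actual allocation = 472
Step 3: Excess = 472 - 842/5 = 1518/5

1518/5


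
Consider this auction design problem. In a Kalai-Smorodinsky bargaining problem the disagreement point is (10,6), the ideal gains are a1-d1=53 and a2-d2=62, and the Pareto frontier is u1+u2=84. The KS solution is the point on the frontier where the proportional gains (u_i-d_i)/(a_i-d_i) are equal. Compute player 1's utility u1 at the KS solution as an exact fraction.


Step 1: At the KS point, (u1-d1)/r1 = (u2-d2)/r2 = t and u1+u2 = 84
Step 2: u1 = d1 + r1*t and u2 = d2 + r2*t, so (d1 + r1*t) + (d2 + r2*t) = 84
Step 3: t = (84 - 10 - 6)/(53 + 62) = 68/115
Step 4: u1 = d1 + r1*t = 10 + 53 * 68/115 = 4754/115
Step 5: (Check: u2 = d2 + r2*t = 4906/115; u1+u2 = 4754/115 + 4906/115 = 84, on the frontier.)

4754/115


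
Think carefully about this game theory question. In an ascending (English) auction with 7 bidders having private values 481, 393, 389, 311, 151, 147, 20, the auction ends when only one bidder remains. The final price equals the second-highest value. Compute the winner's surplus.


Step 1: Identify the highest value: 481
Step 2: Identify the second-highest value: 393
Step 3: The final price = second-highest value = 393
Step 4: Surplus = 481 - 393 = 88

88


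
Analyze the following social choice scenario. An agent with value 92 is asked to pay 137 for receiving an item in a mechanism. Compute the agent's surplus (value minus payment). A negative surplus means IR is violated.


Step 1: Surplus = value - payment = 92 - 137 = -45
Step 2: IR is violated (surplus < 0)

-45


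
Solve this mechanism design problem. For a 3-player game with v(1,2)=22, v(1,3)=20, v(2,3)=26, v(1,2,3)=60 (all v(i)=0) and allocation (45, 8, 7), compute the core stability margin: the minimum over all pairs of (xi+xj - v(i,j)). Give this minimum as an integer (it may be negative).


Step 1: Slack for coalition (1,2): x1+x2 - v12 = 53 - 22 = 31
Step 2: Slack for coalition (1,3): x1+x3 - v13 = 52 - 20 = 32
Step 3: Slack for coalition (2,3): x2+x3 - v23 = 15 - 26 = -11
Step 4: Minimum slack = min(31, 32, -11) = -11, attained by (2,3); coalition (2,3) can block (slack < 0), so the allocation is not in the core

-11


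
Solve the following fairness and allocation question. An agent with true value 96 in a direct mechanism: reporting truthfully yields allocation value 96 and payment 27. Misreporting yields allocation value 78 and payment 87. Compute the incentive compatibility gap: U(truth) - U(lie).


Step 1: U(truth) = value - payment = 96 - 27 = 69
Step 2: U(lie) = allocation - payment = 78 - 87 = -9
Step 3: IC gap = 69 - (-9) = 78

78


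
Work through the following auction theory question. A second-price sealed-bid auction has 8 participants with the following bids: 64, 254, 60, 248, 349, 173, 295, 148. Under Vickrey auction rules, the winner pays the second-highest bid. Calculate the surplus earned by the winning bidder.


Step 1: Sort bids in descending order: 349, 295, 254, 248, 173, 148, 64, 60
Step 2: The winning bid is the highest: 349
Step 3: The payment equals the second-highest bid: 295
Step 4: Surplus = winner's bid - payment = 349 - 295 = 54

54


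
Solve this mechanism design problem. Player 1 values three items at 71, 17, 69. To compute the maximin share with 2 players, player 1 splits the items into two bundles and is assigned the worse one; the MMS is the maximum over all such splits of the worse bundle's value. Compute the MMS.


Step 1: Item values = 71, 17, 69
Step 2: Enumerate all 2-bundle partitions and take the smaller bundle:
  Partition 1: {71} vs {17,69} -> bundles 71, 86; min = 71
  Partition 2: {17} vs {71,69} -> bundles 17, 140; min = 17
  Partition 3: {69} vs {71,17} -> bundles 69, 88; min = 69
Step 3: MMS = max(71, 17, 69) = 71

71


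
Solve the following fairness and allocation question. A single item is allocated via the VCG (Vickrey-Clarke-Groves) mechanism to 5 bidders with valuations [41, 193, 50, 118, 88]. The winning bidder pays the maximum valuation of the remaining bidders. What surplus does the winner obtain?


Step 1: The winner is the agent with the highest value: agent 1 with value 193
Step 2: Values of other agents: [41, 50, 118, 88]
Step 3: VCG payment = max of others' values = 118
Step 4: Surplus = 193 - 118 = 75

75


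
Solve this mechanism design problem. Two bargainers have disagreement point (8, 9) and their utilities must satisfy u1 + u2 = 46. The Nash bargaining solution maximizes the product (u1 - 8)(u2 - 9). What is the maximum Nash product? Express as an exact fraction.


Step 1: The Nash solution splits surplus symmetrically above the disagreement point
Step 2: u1 = (total + d1 - d2)/2 = (46 + 8 - 9)/2 = 45/2
Step 3: u2 = (total - d1 + d2)/2 = (46 - 8 + 9)/2 = 47/2
Step 4: Nash product = (45/2 - 8) * (47/2 - 9)
Step 5: = 29/2 * 29/2 = 841/4

841/4


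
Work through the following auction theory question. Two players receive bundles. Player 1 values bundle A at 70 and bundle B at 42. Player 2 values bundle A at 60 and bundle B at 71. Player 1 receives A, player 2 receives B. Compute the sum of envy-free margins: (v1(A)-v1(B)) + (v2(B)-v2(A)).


Step 1: Player 1's margin = v1(A) - v1(B) = 70 - 42 = 28
Step 2: Player 2's margin = v2(B) - v2(A) = 71 - 60 = 11
Step 3: Total margin = 28 + 11 = 39

39


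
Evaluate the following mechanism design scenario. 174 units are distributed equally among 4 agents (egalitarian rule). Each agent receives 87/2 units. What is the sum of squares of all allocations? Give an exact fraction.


Step 1: Each agent's share = 174/4 = 87/2
Step 2: Square of each share = (87/2)^2 = 7569/4
Step 3: Sum of squares = 4 * 7569/4 = 7569

7569


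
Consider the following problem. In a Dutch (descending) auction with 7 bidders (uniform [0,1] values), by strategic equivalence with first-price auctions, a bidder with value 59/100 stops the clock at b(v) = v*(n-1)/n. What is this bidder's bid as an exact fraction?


Step 1: Dutch auctions are strategically equivalent to first-price auctions
Step 2: The equilibrium bid is b(v) = v*(n-1)/n
Step 3: b = 59/100 * 6/7
Step 4: b = 177/350

177/350


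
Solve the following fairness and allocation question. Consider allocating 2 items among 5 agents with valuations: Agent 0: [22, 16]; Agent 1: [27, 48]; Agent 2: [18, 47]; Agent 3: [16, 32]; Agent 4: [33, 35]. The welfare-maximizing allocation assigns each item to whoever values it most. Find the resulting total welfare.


Step 1: For each item, find the maximum value among all agents.
Step 2: Item 0 -> Agent 4 (value 33)
Step 3: Item 1 -> Agent 1 (value 48)
Step 4: Total welfare = 33 + 48 = 81

81


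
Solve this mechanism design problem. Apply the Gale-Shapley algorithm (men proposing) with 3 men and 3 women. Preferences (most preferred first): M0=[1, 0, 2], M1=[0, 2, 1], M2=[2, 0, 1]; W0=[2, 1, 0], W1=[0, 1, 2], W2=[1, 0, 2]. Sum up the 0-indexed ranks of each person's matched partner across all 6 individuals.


Step 1: Run Gale-Shapley (men propose, women hold best offer):
  M0 proposes to W1; she accepts
  M1 proposes to W0; she accepts
  M2 proposes to W2; she accepts
Step 2: Final matching: W0-M1, W1-M0, W2-M2
Step 3: 0-indexed ranks (man's rank of his match, then woman's): 0 + 1 + 0 + 0 + 0 + 2
Step 4: Total rank sum = 3

3


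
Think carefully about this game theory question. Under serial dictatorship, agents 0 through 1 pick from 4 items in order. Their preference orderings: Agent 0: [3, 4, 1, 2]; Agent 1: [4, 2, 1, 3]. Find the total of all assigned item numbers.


Step 1: Agent 0 picks item 3
Step 2: Agent 1 picks item 4
Step 3: Sum = 3 + 4 = 7

7


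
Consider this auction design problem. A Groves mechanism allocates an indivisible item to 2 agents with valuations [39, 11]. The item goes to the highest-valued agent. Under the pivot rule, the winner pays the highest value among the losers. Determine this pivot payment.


Step 1: The efficient winner is agent 0 with value 39
Step 2: Other agents' values: [11]
Step 3: Pivot payment = max(others) = 11
Step 4: The winner pays 11

11


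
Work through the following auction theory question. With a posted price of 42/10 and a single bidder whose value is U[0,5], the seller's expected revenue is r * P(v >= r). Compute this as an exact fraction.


Step 1: Posted price r = 21/5, value support [0,5]
Step 2: P(v >= r) = (5 - 21/5)/5 = 4/25
Step 3: Expected revenue = r * P(v >= r) = 21/5 * 4/25
Step 4: Revenue = 84/125

84/125


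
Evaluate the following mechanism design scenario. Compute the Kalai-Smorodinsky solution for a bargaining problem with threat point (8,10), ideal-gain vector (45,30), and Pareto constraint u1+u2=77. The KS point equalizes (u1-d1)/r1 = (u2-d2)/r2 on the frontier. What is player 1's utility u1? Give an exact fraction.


Step 1: At the KS point, (u1-d1)/r1 = (u2-d2)/r2 = t and u1+u2 = 77
Step 2: u1 = d1 + r1*t and u2 = d2 + r2*t, so (d1 + r1*t) + (d2 + r2*t) = 77
Step 3: t = (77 - 8 - 10)/(45 + 30) = 59/75
Step 4: u1 = d1 + r1*t = 8 + 45 * 59/75 = 217/5
Step 5: (Check: u2 = d2 + r2*t = 168/5; u1+u2 = 217/5 + 168/5 = 77, on the frontier.)

217/5


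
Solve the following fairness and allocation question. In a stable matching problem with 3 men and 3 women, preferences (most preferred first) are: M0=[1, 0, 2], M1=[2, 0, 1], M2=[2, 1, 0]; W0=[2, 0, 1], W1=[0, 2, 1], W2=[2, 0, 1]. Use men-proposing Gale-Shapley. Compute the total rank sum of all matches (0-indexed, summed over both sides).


Step 1: Run Gale-Shapley (men propose, women hold best offer):
  M0 proposes to W1; she accepts
  M1 proposes to W2; she accepts
  M2 proposes to W2; she switches from M1
  M1 proposes to W0; she accepts
Step 2: Final matching: W0-M1, W1-M0, W2-M2
Step 3: 0-indexed ranks (man's rank of his match, then woman's): 1 + 2 + 0 + 0 + 0 + 0
Step 4: Total rank sum = 3

3


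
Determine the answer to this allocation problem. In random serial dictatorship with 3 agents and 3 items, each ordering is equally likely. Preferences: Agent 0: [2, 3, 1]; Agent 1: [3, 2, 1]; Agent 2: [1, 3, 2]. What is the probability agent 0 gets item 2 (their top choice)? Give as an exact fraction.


Step 1: Agent 0 wants item 2
Step 2: There are 6 possible orderings of agents
Step 3: In 6 orderings, agent 0 gets item 2
Step 4: Probability = 6/6 = 1

1


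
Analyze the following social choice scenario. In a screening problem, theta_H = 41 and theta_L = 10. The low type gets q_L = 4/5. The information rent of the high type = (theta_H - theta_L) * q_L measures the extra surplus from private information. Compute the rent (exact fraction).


Step 1: theta_H - theta_L = 41 - 10 = 31
Step 2: Information rent = (theta_H - theta_L) * q_L
Step 3: = 31 * 4/5
Step 4: = 124/5

124/5


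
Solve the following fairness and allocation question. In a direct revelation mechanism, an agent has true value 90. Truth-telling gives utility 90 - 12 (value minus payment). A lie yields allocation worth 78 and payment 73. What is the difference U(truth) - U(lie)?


Step 1: U(truth) = value - payment = 90 - 12 = 78
Step 2: U(lie) = allocation - payment = 78 - 73 = 5
Step 3: IC gap = 78 - 5 = 73

73


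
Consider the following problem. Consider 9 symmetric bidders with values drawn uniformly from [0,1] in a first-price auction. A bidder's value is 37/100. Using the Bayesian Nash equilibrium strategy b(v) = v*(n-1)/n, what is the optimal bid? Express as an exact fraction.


Step 1: The symmetric BNE bidding function is b(v) = v * (n-1) / n
Step 2: Substitute v = 37/100 and n = 9
Step 3: b = 37/100 * 8/9
Step 4: b = 74/225

74/225


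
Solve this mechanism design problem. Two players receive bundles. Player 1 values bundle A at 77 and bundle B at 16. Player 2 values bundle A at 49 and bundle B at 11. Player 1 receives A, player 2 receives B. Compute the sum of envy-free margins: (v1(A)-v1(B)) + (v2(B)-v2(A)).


Step 1: Player 1's margin = v1(A) - v1(B) = 77 - 16 = 61
Step 2: Player 2's margin = v2(B) - v2(A) = 11 - 49 = -38
Step 3: Total margin = 61 + -38 = 23

23


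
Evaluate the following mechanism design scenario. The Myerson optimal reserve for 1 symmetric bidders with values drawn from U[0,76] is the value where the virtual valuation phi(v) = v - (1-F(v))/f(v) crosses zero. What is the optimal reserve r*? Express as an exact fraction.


Step 1: For U[0,76], F(v) = v/76 and f(v) = 1/76
Step 2: phi(v) = v - (1 - v/76)/(1/76) = v - (76 - v) = 2v - 76
Step 3: Set phi(r*) = 0: 2r* - 76 = 0
Step 4: r* = 76/2 = 38 (the number of bidders n = 1 does not enter)

38


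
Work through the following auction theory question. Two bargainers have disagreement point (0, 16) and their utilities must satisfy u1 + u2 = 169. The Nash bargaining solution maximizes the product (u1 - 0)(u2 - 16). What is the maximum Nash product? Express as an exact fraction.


Step 1: The Nash solution splits surplus symmetrically above the disagreement point
Step 2: u1 = (total + d1 - d2)/2 = (169 + 0 - 16)/2 = 153/2
Step 3: u2 = (total - d1 + d2)/2 = (169 - 0 + 16)/2 = 185/2
Step 4: Nash product = (153/2 - 0) * (185/2 - 16)
Step 5: = 153/2 * 153/2 = 23409/4

23409/4


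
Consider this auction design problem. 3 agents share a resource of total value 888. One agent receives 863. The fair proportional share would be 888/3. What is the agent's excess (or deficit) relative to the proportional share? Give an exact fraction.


Step 1: Proportional share = 888/3 = 296
Step 2: Agent's actual allocation = 863
Step 3: Excess = 863 - 296 = 567

567


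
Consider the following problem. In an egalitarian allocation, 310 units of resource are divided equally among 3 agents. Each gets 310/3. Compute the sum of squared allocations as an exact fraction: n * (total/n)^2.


Step 1: Each agent's share = 310/3
Step 2: Square of each share = (310/3)^2 = 96100/9
Step 3: Sum of squares = 3 * 96100/9 = 96100/3

96100/3


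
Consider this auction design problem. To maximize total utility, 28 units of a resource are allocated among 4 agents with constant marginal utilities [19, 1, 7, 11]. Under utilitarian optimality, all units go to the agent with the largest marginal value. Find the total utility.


Step 1: The marginal utilities are [19, 1, 7, 11]
Step 2: The highest marginal utility is 19
Step 3: All 28 units go to that agent
Step 4: Total utility = 19 * 28 = 532

532


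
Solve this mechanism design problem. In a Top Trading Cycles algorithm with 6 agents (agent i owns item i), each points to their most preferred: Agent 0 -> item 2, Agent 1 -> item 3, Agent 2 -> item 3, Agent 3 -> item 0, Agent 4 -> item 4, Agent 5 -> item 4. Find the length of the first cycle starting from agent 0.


Step 1: Trace the pointer graph from agent 0: 0 -> 2 -> 3 -> 0
Step 2: A cycle is detected when we revisit agent 0
Step 3: The cycle is: 0 -> 2 -> 3 -> 0
Step 4: Cycle length = 3

3


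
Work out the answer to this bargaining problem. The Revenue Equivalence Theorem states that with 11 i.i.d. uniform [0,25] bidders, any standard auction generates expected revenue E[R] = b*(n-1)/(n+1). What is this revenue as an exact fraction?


Step 1: By Revenue Equivalence, expected revenue = b*(n-1)/(n+1)
Step 2: Substituting n = 11, b = 25
Step 3: Revenue = 25*(11-1)/(11+1) = 25*10/12
Step 4: Revenue = 250/12 = 125/6

125/6


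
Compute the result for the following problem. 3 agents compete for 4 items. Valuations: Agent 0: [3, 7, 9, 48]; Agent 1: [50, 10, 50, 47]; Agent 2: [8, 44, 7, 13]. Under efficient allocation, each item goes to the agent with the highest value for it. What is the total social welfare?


Step 1: For each item, find the maximum value among all agents.
Step 2: Item 0 -> Agent 1 (value 50)
Step 3: Item 1 -> Agent 2 (value 44)
Step 4: Item 2 -> Agent 1 (value 50)
Step 5: Item 3 -> Agent 0 (value 48)
Step 6: Total welfare = 50 + 44 + 50 + 48 = 192

192


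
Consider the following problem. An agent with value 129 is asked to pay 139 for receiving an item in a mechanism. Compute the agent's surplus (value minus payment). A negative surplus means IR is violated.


Step 1: Surplus = value - payment = 129 - 139 = -10
Step 2: IR is violated (surplus < 0)

-10


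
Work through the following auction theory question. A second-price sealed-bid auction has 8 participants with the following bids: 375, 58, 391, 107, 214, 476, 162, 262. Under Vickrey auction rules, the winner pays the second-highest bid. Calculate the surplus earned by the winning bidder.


Step 1: Sort bids in descending order: 476, 391, 375, 262, 214, 162, 107, 58
Step 2: The winning bid is the highest: 476
Step 3: The payment equals the second-highest bid: 391
Step 4: Surplus = winner's bid - payment = 476 - 391 = 85

85


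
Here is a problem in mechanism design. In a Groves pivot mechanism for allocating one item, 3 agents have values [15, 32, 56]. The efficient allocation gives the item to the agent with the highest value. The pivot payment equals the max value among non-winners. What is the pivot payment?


Step 1: The efficient winner is agent 2 with value 56
Step 2: Other agents' values: [15, 32]
Step 3: Pivot payment = max(others) = 32
Step 4: The winner pays 32

32


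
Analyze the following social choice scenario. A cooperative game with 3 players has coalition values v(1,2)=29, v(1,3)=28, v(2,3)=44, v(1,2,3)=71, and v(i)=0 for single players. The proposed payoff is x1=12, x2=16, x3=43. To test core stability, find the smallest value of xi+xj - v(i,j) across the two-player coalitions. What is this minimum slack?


Step 1: Slack for coalition (1,2): x1+x2 - v12 = 28 - 29 = -1
Step 2: Slack for coalition (1,3): x1+x3 - v13 = 55 - 28 = 27
Step 3: Slack for coalition (2,3): x2+x3 - v23 = 59 - 44 = 15
Step 4: Minimum slack = min(-1, 27, 15) = -1, attained by (1,2); coalition (1,2) can block (slack < 0), so the allocation is not in the core

-1


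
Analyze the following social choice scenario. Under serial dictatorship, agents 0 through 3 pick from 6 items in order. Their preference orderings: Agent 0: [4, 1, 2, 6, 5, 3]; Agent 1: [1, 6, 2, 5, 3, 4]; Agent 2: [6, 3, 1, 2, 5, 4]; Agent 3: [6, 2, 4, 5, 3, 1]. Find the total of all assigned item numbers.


Step 1: Agent 0 picks item 4
Step 2: Agent 1 picks item 1
Step 3: Agent 2 picks item 6
Step 4: Agent 3 picks item 2
Step 5: Sum = 4 + 1 + 6 + 2 = 13

13


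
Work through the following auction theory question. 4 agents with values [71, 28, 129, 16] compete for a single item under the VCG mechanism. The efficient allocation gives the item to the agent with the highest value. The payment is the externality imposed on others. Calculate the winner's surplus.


Step 1: The winner is the agent with the highest value: agent 2 with value 129
Step 2: Values of other agents: [71, 28, 16]
Step 3: VCG payment = max of others' values = 71
Step 4: Surplus = 129 - 71 = 58

58


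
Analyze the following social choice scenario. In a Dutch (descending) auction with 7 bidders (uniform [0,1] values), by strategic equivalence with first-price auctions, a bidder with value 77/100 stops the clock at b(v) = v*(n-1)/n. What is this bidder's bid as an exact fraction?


Step 1: Dutch auctions are strategically equivalent to first-price auctions
Step 2: The equilibrium bid is b(v) = v*(n-1)/n
Step 3: b = 77/100 * 6/7
Step 4: b = 33/50

33/50


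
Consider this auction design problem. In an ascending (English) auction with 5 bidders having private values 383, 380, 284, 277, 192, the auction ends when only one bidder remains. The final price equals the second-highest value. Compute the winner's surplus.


Step 1: Identify the highest value: 383
Step 2: Identify the second-highest value: 380
Step 3: The final price = second-highest value = 380
Step 4: Surplus = 383 - 380 = 3

3


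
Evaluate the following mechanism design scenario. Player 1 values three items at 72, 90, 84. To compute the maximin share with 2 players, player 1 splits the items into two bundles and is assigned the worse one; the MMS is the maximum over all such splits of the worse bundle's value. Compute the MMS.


Step 1: Item values = 72, 90, 84
Step 2: Enumerate all 2-bundle partitions and take the smaller bundle:
  Partition 1: {72} vs {90,84} -> bundles 72, 174; min = 72
  Partition 2: {90} vs {72,84} -> bundles 90, 156; min = 90
  Partition 3: {84} vs {72,90} -> bundles 84, 162; min = 84
Step 3: MMS = max(72, 90, 84) = 90

90


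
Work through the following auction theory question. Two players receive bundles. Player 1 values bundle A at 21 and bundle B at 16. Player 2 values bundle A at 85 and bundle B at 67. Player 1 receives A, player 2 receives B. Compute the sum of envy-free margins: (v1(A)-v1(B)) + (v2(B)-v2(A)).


Step 1: Player 1's margin = v1(A) - v1(B) = 21 - 16 = 5
Step 2: Player 2's margin = v2(B) - v2(A) = 67 - 85 = -18
Step 3: Total margin = 5 + -18 = -13

-13


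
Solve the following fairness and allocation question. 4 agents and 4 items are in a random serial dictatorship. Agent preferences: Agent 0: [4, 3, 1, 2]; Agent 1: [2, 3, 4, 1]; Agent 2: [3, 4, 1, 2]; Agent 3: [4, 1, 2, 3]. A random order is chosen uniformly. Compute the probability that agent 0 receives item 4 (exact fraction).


Step 1: Agent 0 wants item 4
Step 2: There are 24 possible orderings of agents
Step 3: In 12 orderings, agent 0 gets item 4
Step 4: Probability = 12/24 = 1/2

1/2


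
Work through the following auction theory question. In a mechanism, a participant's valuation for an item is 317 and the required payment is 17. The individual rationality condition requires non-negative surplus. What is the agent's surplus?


Step 1: Surplus = value - payment = 317 - 17 = 300
Step 2: IR is satisfied (surplus >= 0)

300


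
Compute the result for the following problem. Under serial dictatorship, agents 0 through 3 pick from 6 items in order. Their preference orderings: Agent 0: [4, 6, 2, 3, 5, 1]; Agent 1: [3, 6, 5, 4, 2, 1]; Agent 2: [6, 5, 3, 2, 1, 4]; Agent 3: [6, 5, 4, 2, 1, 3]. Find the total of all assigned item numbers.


Step 1: Agent 0 picks item 4
Step 2: Agent 1 picks item 3
Step 3: Agent 2 picks item 6
Step 4: Agent 3 picks item 5
Step 5: Sum = 4 + 3 + 6 + 5 = 18

18


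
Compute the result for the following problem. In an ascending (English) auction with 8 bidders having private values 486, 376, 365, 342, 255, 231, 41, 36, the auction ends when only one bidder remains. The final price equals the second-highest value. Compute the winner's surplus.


Step 1: Identify the highest value: 486
Step 2: Identify the second-highest value: 376
Step 3: The final price = second-highest value = 376
Step 4: Surplus = 486 - 376 = 110

110


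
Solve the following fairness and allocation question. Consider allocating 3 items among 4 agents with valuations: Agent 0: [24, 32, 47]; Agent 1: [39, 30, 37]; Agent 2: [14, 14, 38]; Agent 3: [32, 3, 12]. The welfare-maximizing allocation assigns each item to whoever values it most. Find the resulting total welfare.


Step 1: For each item, find the maximum value among all agents.
Step 2: Item 0 -> Agent 1 (value 39)
Step 3: Item 1 -> Agent 0 (value 32)
Step 4: Item 2 -> Agent 0 (value 47)
Step 5: Total welfare = 39 + 32 + 47 = 118

118


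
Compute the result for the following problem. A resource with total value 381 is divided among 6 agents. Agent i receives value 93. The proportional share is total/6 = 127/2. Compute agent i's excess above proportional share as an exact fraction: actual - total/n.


Step 1: Proportional share = 381/6 = 127/2
Step 2: Agent's actual allocation = 93
Step 3: Excess = 93 - 127/2 = 59/2

59/2


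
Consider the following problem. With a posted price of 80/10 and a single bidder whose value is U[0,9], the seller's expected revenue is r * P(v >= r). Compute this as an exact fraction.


Step 1: Posted price r = 8, value support [0,9]
Step 2: P(v >= r) = (9 - 8)/9 = 1/9
Step 3: Expected revenue = r * P(v >= r) = 8 * 1/9
Step 4: Revenue = 8/9

8/9


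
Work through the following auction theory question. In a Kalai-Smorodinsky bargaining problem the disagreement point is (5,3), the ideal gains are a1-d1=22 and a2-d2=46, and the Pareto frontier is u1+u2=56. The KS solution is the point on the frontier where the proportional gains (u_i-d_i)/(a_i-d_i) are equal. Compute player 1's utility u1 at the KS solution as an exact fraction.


Step 1: At the KS point, (u1-d1)/r1 = (u2-d2)/r2 = t and u1+u2 = 56
Step 2: u1 = d1 + r1*t and u2 = d2 + r2*t, so (d1 + r1*t) + (d2 + r2*t) = 56
Step 3: t = (56 - 5 - 3)/(22 + 46) = 48/68 = 12/17
Step 4: u1 = d1 + r1*t = 5 + 22 * 12/17 = 349/17
Step 5: (Check: u2 = d2 + r2*t = 603/17; u1+u2 = 349/17 + 603/17 = 56, on the frontier.)

349/17


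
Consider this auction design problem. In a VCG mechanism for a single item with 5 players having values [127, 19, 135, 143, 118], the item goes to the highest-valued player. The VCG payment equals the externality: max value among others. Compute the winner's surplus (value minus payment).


Step 1: The winner is the agent with the highest value: agent 3 with value 143
Step 2: Values of other agents: [127, 19, 135, 118]
Step 3: VCG payment = max of others' values = 135
Step 4: Surplus = 143 - 135 = 8

8


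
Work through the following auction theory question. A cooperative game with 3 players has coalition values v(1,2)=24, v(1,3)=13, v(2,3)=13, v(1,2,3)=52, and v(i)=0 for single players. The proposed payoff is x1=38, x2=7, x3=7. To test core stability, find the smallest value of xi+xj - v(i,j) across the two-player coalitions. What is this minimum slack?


Step 1: Slack for coalition (1,2): x1+x2 - v12 = 45 - 24 = 21
Step 2: Slack for coalition (1,3): x1+x3 - v13 = 45 - 13 = 32
Step 3: Slack for coalition (2,3): x2+x3 - v23 = 14 - 13 = 1
Step 4: Minimum slack = min(21, 32, 1) = 1, attained by (2,3); no pair can gain by deviating, so the allocation is in the core

1


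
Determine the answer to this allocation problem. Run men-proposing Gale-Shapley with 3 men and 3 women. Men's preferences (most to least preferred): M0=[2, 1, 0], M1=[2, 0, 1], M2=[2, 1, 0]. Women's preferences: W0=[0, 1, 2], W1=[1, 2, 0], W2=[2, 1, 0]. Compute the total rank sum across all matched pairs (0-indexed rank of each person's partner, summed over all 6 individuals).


Step 1: Run Gale-Shapley (men propose, women hold best offer):
  M0 proposes to W2; she accepts
  M1 proposes to W2; she switches from M0
  M2 proposes to W2; she switches from M1
  M0 proposes to W1; she accepts
  M1 proposes to W0; she accepts
Step 2: Final matching: W0-M1, W1-M0, W2-M2
Step 3: 0-indexed ranks (man's rank of his match, then woman's): 1 + 1 + 1 + 2 + 0 + 0
Step 4: Total rank sum = 5

5


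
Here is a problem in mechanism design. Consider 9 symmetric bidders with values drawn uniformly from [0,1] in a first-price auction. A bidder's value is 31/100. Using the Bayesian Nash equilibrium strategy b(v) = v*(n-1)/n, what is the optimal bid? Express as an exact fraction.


Step 1: The symmetric BNE bidding function is b(v) = v * (n-1) / n
Step 2: Substitute v = 31/100 and n = 9
Step 3: b = 31/100 * 8/9
Step 4: b = 62/225

62/225


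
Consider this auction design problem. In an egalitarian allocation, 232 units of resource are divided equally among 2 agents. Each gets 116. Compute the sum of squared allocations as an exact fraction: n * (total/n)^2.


Step 1: Each agent's share = 232/2 = 116
Step 2: Square of each share = (116)^2 = 13456
Step 3: Sum of squares = 2 * 13456 = 26912

26912


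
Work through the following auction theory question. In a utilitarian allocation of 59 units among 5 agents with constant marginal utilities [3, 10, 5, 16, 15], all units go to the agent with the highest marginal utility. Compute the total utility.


Step 1: The marginal utilities are [3, 10, 5, 16, 15]
Step 2: The highest marginal utility is 16
Step 3: All 59 units go to that agent
Step 4: Total utility = 16 * 59 = 944

944


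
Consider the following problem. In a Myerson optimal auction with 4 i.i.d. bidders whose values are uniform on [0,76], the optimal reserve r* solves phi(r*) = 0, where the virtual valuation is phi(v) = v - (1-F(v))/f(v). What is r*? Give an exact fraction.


Step 1: For U[0,76], F(v) = v/76 and f(v) = 1/76
Step 2: phi(v) = v - (1 - v/76)/(1/76) = v - (76 - v) = 2v - 76
Step 3: Set phi(r*) = 0: 2r* - 76 = 0
Step 4: r* = 76/2 = 38 (the number of bidders n = 4 does not enter)

38


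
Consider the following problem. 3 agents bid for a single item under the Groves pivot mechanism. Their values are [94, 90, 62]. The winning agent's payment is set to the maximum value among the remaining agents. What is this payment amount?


Step 1: The efficient winner is agent 0 with value 94
Step 2: Other agents' values: [90, 62]
Step 3: Pivot payment = max(others) = 90
Step 4: The winner pays 90

90


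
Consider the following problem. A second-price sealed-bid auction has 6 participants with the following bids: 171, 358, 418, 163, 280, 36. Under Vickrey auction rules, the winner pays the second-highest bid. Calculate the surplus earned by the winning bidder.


Step 1: Sort bids in descending order: 418, 358, 280, 171, 163, 36
Step 2: The winning bid is the highest: 418
Step 3: The payment equals the second-highest bid: 358
Step 4: Surplus = winner's bid - payment = 418 - 358 = 60

60


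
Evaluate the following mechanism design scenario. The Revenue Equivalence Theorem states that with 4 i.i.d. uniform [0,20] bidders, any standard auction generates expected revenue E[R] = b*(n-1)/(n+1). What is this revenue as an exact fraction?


Step 1: By Revenue Equivalence, expected revenue = b*(n-1)/(n+1)
Step 2: Substituting n = 4, b = 20
Step 3: Revenue = 20*(4-1)/(4+1) = 20*3/5
Step 4: Revenue = 60/5 = 12

12


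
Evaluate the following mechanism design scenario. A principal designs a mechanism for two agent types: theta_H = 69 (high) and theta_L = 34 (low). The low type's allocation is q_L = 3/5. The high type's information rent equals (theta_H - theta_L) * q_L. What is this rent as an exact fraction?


Step 1: theta_H - theta_L = 69 - 34 = 35
Step 2: Information rent = (theta_H - theta_L) * q_L
Step 3: = 35 * 3/5
Step 4: = 21

21


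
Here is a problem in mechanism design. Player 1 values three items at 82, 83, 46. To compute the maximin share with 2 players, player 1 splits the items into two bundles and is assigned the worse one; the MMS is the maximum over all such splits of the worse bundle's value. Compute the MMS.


Step 1: Item values = 82, 83, 46
Step 2: Enumerate all 2-bundle partitions and take the smaller bundle:
  Partition 1: {82} vs {83,46} -> bundles 82, 129; min = 82
  Partition 2: {83} vs {82,46} -> bundles 83, 128; min = 83
  Partition 3: {46} vs {82,83} -> bundles 46, 165; min = 46
Step 3: MMS = max(82, 83, 46) = 83

83


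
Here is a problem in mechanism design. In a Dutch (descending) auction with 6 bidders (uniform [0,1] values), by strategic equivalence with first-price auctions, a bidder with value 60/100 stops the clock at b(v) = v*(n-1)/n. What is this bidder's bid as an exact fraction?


Step 1: Dutch auctions are strategically equivalent to first-price auctions
Step 2: The equilibrium bid is b(v) = v*(n-1)/n
Step 3: b = 3/5 * 5/6
Step 4: b = 1/2

1/2


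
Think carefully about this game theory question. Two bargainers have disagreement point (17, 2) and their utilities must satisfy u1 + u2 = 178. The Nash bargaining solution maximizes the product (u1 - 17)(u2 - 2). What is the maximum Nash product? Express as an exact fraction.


Step 1: The Nash solution splits surplus symmetrically above the disagreement point
Step 2: u1 = (total + d1 - d2)/2 = (178 + 17 - 2)/2 = 193/2
Step 3: u2 = (total - d1 + d2)/2 = (178 - 17 + 2)/2 = 163/2
Step 4: Nash product = (193/2 - 17) * (163/2 - 2)
Step 5: = 159/2 * 159/2 = 25281/4

25281/4


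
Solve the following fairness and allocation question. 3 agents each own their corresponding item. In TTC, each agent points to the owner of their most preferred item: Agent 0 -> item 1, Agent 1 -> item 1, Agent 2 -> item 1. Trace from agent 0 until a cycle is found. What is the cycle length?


Step 1: Trace the pointer graph from agent 0: 0 -> 1 -> 1
Step 2: A cycle is detected when we revisit agent 1
Step 3: The cycle is: 1 -> 1
Step 4: Cycle length = 1

1


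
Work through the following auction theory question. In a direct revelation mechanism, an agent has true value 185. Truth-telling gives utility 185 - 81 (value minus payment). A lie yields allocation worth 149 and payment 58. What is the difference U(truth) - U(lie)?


Step 1: U(truth) = value - payment = 185 - 81 = 104
Step 2: U(lie) = allocation - payment = 149 - 58 = 91
Step 3: IC gap = 104 - 91 = 13

13


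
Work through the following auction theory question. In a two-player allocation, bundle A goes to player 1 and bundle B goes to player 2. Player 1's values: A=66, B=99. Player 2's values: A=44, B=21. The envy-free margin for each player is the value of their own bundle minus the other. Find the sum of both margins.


Step 1: Player 1's margin = v1(A) - v1(B) = 66 - 99 = -33
Step 2: Player 2's margin = v2(B) - v2(A) = 21 - 44 = -23
Step 3: Total margin = -33 + -23 = -56

-56


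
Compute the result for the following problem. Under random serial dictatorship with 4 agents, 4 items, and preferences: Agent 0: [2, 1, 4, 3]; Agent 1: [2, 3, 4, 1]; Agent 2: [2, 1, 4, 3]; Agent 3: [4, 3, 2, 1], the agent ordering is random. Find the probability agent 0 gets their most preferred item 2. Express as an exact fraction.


Step 1: Agent 0 wants item 2
Step 2: There are 24 possible orderings of agents
Step 3: In 8 orderings, agent 0 gets item 2
Step 4: Probability = 8/24 = 1/3

1/3


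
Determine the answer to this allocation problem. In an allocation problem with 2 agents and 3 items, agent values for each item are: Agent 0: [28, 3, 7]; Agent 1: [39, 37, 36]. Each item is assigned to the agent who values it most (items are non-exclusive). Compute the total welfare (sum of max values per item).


Step 1: For each item, find the maximum value among all agents.
Step 2: Item 0 -> Agent 1 (value 39)
Step 3: Item 1 -> Agent 1 (value 37)
Step 4: Item 2 -> Agent 1 (value 36)
Step 5: Total welfare = 39 + 37 + 36 = 112

112


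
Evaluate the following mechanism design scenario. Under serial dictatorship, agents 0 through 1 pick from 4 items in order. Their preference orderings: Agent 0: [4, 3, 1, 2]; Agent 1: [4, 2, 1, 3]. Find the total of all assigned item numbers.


Step 1: Agent 0 picks item 4
Step 2: Agent 1 picks item 2
Step 3: Sum = 4 + 2 = 6

6


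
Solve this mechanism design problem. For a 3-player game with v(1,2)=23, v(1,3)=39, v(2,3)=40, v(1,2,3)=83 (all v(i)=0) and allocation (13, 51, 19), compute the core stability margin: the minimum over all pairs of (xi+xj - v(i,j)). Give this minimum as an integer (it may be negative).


Step 1: Slack for coalition (1,2): x1+x2 - v12 = 64 - 23 = 41
Step 2: Slack for coalition (1,3): x1+x3 - v13 = 32 - 39 = -7
Step 3: Slack for coalition (2,3): x2+x3 - v23 = 70 - 40 = 30
Step 4: Minimum slack = min(41, -7, 30) = -7, attained by (1,3); coalition (1,3) can block (slack < 0), so the allocation is not in the core

-7


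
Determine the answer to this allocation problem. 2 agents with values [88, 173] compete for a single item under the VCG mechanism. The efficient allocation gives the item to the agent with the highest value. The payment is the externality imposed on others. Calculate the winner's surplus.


Step 1: The winner is the agent with the highest value: agent 1 with value 173
Step 2: Values of other agents: [88]
Step 3: VCG payment = max of others' values = 88
Step 4: Surplus = 173 - 88 = 85

85
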